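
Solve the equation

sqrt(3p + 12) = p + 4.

p = -4 or p = -1

Square both sides: 3p + 12 = (p + 4)^2.
Expand and rearrange: p^2 + 5p + 4 = 0.
Solving gives p = -1 or p = -4.
Check each candidate in the original equation:
  p = -1: sqrt(9) = 3, while p + 4 = 3 — valid.
  p = -4: sqrt(0) = 0, while p + 4 = 0 — valid.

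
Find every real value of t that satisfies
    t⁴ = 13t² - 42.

Let u = t². The equation becomes u² - 13u + 42 = 0.
Factor: (u - 7)(u - 6) = 0, so u = 7 or u = 6.
t² = 7 gives t = ±√(7) ≈ ±2.6458.
t² = 6 gives t = ±√(6) ≈ ±2.4495.

t = -2.6458 or t = -2.4495 or t = 2.4495 or t = 2.6458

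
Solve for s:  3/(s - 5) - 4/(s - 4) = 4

s = 3.307 or s = 5.443

Multiply both sides by (s - 5)(s - 4):
3(s - 4) - 4(s - 5) = 4(s - 5)(s - 4).
Expand and collect terms: 4s² - 35s + 72 = 0.
By the quadratic formula, s = (35 ± √73) / 8, so s ≈ 5.443 or s ≈ 3.307.
Neither value makes a denominator zero (s ≠ 5, s ≠ 4), so both are valid.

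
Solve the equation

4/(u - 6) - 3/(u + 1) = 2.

Multiply both sides by (u - 6)(u + 1):
4(u + 1) - 3(u - 6) = 2(u - 6)(u + 1).
Expand and collect terms: 2u² - 11u - 34 = 0.
By the quadratic formula, u = (11 ± √393) / 4, so u ≈ 7.7061 or u ≈ -2.2061.
Neither value makes a denominator zero (u ≠ 6, u ≠ -1), so both are valid.

u = -2.2061 or u = 7.7061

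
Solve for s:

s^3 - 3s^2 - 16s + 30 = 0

Possible rational roots are divisors of 30. Testing s = 5 gives 0, so (s - 5) is a factor.
Divide: s^3 - 3s^2 - 16s + 30 = (s - 5)(s^2 + 2s - 6).
Apply the quadratic formula to s^2 + 2s - 6 = 0: s = (-2 +/- sqrt(28))/2, i.e. s ~= 1.6458 or s ~= -3.6458.

s = -3.6458 or s = 1.6458 or s = 5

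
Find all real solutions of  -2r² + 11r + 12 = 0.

r = -0.9327 or r = 6.4327

Discriminant: (11)² − 4·(-2)·12 = 217.
Quadratic formula: r = (-11 ± √217) / (-4).
So r = 11/4 - √(217)/4 ≈ -0.9327 or r = 11/4 + √(217)/4 ≈ 6.4327.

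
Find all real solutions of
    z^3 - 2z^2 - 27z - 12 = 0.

Possible rational roots are divisors of -12. Testing z = -4 gives 0, so (z + 4) is a factor.
Divide: z^3 - 2z^2 - 27z - 12 = (z + 4)(z^2 - 6z - 3).
Apply the quadratic formula to z^2 - 6z - 3 = 0: z = (6 +/- sqrt(48))/2, i.e. z ~= 6.4641 or z ~= -0.4641.

z = -4 or z = -0.4641 or z = 6.4641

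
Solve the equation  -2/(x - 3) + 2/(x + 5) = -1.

x = -6.6569 or x = 4.6569

Multiply both sides by (x - 3)(x + 5):
-2(x + 5) + 2(x - 3) = -(x - 3)(x + 5).
Expand and collect terms: -x² - 2x + 31 = 0.
By the quadratic formula, x = (2 ± √128) / -2, so x ≈ -6.6569 or x ≈ 4.6569.
Neither value makes a denominator zero (x ≠ 3, x ≠ -5), so both are valid.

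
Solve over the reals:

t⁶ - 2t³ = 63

t = -1.9129 or t = 2.0801

Let u = t³. The equation becomes u² - 2u - 63 = 0.
Factor: (u - 9)(u + 7) = 0, so u = 9 or u = -7.
t³ = 9 gives t = ∛(9) ≈ 2.0801.
t³ = -7 gives t = -∛(7) ≈ -1.9129.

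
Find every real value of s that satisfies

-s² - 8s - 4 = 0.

s = -7.4641 or s = -0.5359

Discriminant: (-8)² − 4·(-1)·(-4) = 48.
Quadratic formula: s = (8 ± √48) / (-2).
So s = -4 - 2·√(3) ≈ -7.4641 or s = -4 + 2·√(3) ≈ -0.5359.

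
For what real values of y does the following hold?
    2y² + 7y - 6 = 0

y = -4.2122 or y = 0.7122

Discriminant: (7)² − 4·2·(-6) = 97.
Quadratic formula: y = (-7 ± √97) / 4.
So y = -7/4 + √(97)/4 ≈ 0.7122 or y = -√(97)/4 - 7/4 ≈ -4.2122.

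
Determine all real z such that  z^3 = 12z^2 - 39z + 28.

z = 1 or z = 4 or z = 7

Rearrange: z^3 - 12z^2 + 39z - 28 = 0.
Possible rational roots are divisors of -28. Testing z = 4 gives 0, so (z - 4) is a factor.
Divide: z^3 - 12z^2 + 39z - 28 = (z - 4)(z^2 - 8z + 7).
Factor the quadratic: z = 7 or z = 1.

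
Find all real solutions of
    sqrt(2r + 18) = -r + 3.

Square both sides: 2r + 18 = (-r + 3)^2.
Expand and rearrange: r^2 - 8r - 9 = 0.
Solving gives r = 9 or r = -1.
Check each candidate in the original equation:
  r = 9: sqrt(36) = 6, while -r + 3 = -6 — extraneous.
  r = -1: sqrt(16) = 4, while -r + 3 = 4 — valid.

r = -1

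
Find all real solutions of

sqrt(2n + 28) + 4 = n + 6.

Isolate the radical: sqrt(2n + 28) = n + 2.
Square both sides: 2n + 28 = (n + 2)^2.
Expand and rearrange: n^2 + 2n - 24 = 0.
Solving gives n = 4 or n = -6.
Check each candidate in the original equation:
  n = 4: sqrt(36) = 6, while n + 2 = 6 — valid.
  n = -6: sqrt(16) = 4, while n + 2 = -4 — extraneous.

n = 4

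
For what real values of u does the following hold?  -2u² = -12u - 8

u = -0.6056 or u = 6.6056

Rearrange to standard form: -2u² + 12u + 8 = 0.
Discriminant: (12)² − 4·(-2)·8 = 208.
Quadratic formula: u = (-12 ± √208) / (-4).
So u = 3 - √(13) ≈ -0.6056 or u = 3 + √(13) ≈ 6.6056.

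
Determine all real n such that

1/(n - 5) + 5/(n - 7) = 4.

n = 5.1492 or n = 8.3508

Multiply both sides by (n - 5)(n - 7):
(n - 7) + 5(n - 5) = 4(n - 5)(n - 7).
Expand and collect terms: 4n² - 54n + 172 = 0.
By the quadratic formula, n = (54 ± √164) / 8, so n ≈ 8.3508 or n ≈ 5.1492.
Neither value makes a denominator zero (n ≠ 5, n ≠ 7), so both are valid.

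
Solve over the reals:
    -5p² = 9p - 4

Rearrange to standard form: -5p² - 9p + 4 = 0.
Discriminant: (-9)² − 4·(-5)·4 = 161.
Quadratic formula: p = (9 ± √161) / (-10).
So p = -√(161)/10 - 9/10 ≈ -2.1689 or p = -9/10 + √(161)/10 ≈ 0.3689.

p = -2.1689 or p = 0.3689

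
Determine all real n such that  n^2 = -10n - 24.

Bring every term to one side: n^2 + 10n + 24 = 0.
Factor: (n + 6)(n + 4) = 0.
So n = -6 or n = -4.

n = -6 or n = -4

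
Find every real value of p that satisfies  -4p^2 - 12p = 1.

p = -2.9142 or p = -0.0858

Rearrange to standard form: -4p^2 - 12p - 1 = 0.
Discriminant: (-12)^2 - 4*(-4)*(-1) = 128.
Quadratic formula: p = (12 +/- sqrt(128)) / (-8).
So p = -3/2 - sqrt(2) ~= -2.9142 or p = -3/2 + sqrt(2) ~= -0.0858.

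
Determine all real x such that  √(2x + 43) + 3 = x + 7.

Isolate the radical: √(2x + 43) = x + 4.
Square both sides: 2x + 43 = (x + 4)².
Expand and rearrange: x² + 6x - 27 = 0.
Solving gives x = 3 or x = -9.
Check each candidate in the original equation:
  x = 3: √(49) = 7, while x + 4 = 7 — valid.
  x = -9: √(25) = 5, while x + 4 = -5 — extraneous.

x = 3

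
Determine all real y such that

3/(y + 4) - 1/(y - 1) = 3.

y = -2.9067 or y = 0.5734

Multiply both sides by (y + 4)(y - 1):
3(y - 1) - (y + 4) = 3(y + 4)(y - 1).
Expand and collect terms: 3y² + 7y - 5 = 0.
By the quadratic formula, y = (-7 ± √109) / 6, so y ≈ 0.5734 or y ≈ -2.9067.
Neither value makes a denominator zero (y ≠ -4, y ≠ 1), so both are valid.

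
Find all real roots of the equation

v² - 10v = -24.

Bring every term to one side: v² - 10v + 24 = 0.
Factor: (v - 4)(v - 6) = 0.
So v = 4 or v = 6.

v = 4 or v = 6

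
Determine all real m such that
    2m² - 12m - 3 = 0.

m = -0.2404 or m = 6.2404

Discriminant: (-12)² − 4·2·(-3) = 168.
Quadratic formula: m = (12 ± √168) / 4.
So m = 3 + √(42)/2 ≈ 6.2404 or m = 3 - √(42)/2 ≈ -0.2404.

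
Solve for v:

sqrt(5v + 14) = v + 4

Square both sides: 5v + 14 = (v + 4)^2.
Expand and rearrange: v^2 + 3v + 2 = 0.
Solving gives v = -1 or v = -2.
Check each candidate in the original equation:
  v = -1: sqrt(9) = 3, while v + 4 = 3 — valid.
  v = -2: sqrt(4) = 2, while v + 4 = 2 — valid.

v = -2 or v = -1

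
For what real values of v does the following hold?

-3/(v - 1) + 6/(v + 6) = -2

Multiply both sides by (v - 1)(v + 6):
-3(v + 6) + 6(v - 1) = -2(v - 1)(v + 6).
Expand and collect terms: -2v² - 13v + 36 = 0.
By the quadratic formula, v = (13 ± √457) / -4, so v ≈ -8.5944 or v ≈ 2.0944.
Neither value makes a denominator zero (v ≠ 1, v ≠ -6), so both are valid.

v = -8.5944 or v = 2.0944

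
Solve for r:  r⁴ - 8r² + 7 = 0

r = -2.6458 or r = -1 or r = 1 or r = 2.6458

Let u = r². The equation becomes u² - 8u + 7 = 0.
Factor: (u - 1)(u - 7) = 0, so u = 1 or u = 7.
r² = 1 gives r = ±1.
r² = 7 gives r = ±√(7) ≈ ±2.6458.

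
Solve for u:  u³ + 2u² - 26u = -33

u = -6.6533 or u = 1.6533 or u = 3

Rearrange: u³ + 2u² - 26u + 33 = 0.
Possible rational roots are divisors of 33. Testing u = 3 gives 0, so (u - 3) is a factor.
Divide: u³ + 2u² - 26u + 33 = (u - 3)(u² + 5u - 11).
Apply the quadratic formula to u² + 5u - 11 = 0: u = (-5 ± √69)/2, i.e. u ≈ 1.6533 or u ≈ -6.6533.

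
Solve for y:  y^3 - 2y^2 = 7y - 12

y = -2.5616 or y = 1.5616 or y = 3

Rearrange: y^3 - 2y^2 - 7y + 12 = 0.
Possible rational roots are divisors of 12. Testing y = 3 gives 0, so (y - 3) is a factor.
Divide: y^3 - 2y^2 - 7y + 12 = (y - 3)(y^2 + y - 4).
Apply the quadratic formula to y^2 + y - 4 = 0: y = (-1 +/- sqrt(17))/2, i.e. y ~= 1.5616 or y ~= -2.5616.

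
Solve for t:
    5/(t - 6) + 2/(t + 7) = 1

Multiply both sides by (t - 6)(t + 7):
5(t + 7) + 2(t - 6) = (t - 6)(t + 7).
Expand and collect terms: t^2 - 6t - 65 = 0.
By the quadratic formula, t = (6 +/- sqrt(296)) / 2, so t ~= 11.6023 or t ~= -5.6023.
Neither value makes a denominator zero (t != 6, t != -7), so both are valid.

t = -5.6023 or t = 11.6023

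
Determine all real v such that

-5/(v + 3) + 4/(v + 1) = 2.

Multiply both sides by (v + 3)(v + 1):
-5(v + 1) + 4(v + 3) = 2(v + 3)(v + 1).
Expand and collect terms: 2v^2 + 9v - 1 = 0.
By the quadratic formula, v = (-9 +/- sqrt(89)) / 4, so v ~= 0.1085 or v ~= -4.6085.
Neither value makes a denominator zero (v != -3, v != -1), so both are valid.

v = -4.6085 or v = 0.1085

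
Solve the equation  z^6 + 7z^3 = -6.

z = -1.8171 or z = -1

Let u = z^3. The equation becomes u^2 + 7u + 6 = 0.
Factor: (u + 6)(u + 1) = 0, so u = -6 or u = -1.
z^3 = -6 gives z = -(6)^(1/3) ~= -1.8171.
z^3 = -1 gives z = -1.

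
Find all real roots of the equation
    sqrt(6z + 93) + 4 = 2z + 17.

Isolate the radical: sqrt(6z + 93) = 2z + 13.
Square both sides: 6z + 93 = (2z + 13)^2.
Expand and rearrange: 4z^2 + 46z + 76 = 0.
Solving gives z = -2 or z = -9.5.
Check each candidate in the original equation:
  z = -2: sqrt(81) = 9, while 2z + 13 = 9 — valid.
  z = -9.5: sqrt(36) = 6, while 2z + 13 = -6 — extraneous.

z = -2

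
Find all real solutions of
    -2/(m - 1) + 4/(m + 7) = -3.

m = -8.2436 or m = 1.577

Multiply both sides by (m - 1)(m + 7):
-2(m + 7) + 4(m - 1) = -3(m - 1)(m + 7).
Expand and collect terms: -3m^2 - 20m + 39 = 0.
By the quadratic formula, m = (20 +/- sqrt(868)) / -6, so m ~= -8.2436 or m ~= 1.577.
Neither value makes a denominator zero (m != 1, m != -7), so both are valid.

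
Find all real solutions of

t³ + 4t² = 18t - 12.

Rearrange: t³ + 4t² - 18t + 12 = 0.
Possible rational roots are divisors of 12. Testing t = 2 gives 0, so (t - 2) is a factor.
Divide: t³ + 4t² - 18t + 12 = (t - 2)(t² + 6t - 6).
Apply the quadratic formula to t² + 6t - 6 = 0: t = (-6 ± √60)/2, i.e. t ≈ 0.873 or t ≈ -6.873.

t = -6.873 or t = 0.873 or t = 2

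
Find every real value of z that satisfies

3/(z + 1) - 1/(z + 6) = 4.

Multiply both sides by (z + 1)(z + 6):
3(z + 6) - (z + 1) = 4(z + 1)(z + 6).
Expand and collect terms: 4z² + 26z + 7 = 0.
By the quadratic formula, z = (-26 ± √564) / 8, so z ≈ -0.2814 or z ≈ -6.2186.
Neither value makes a denominator zero (z ≠ -1, z ≠ -6), so both are valid.

z = -6.2186 or z = -0.2814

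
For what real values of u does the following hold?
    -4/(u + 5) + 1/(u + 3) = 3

Multiply both sides by (u + 5)(u + 3):
-4(u + 3) + (u + 5) = 3(u + 5)(u + 3).
Expand and collect terms: 3u² + 27u + 52 = 0.
By the quadratic formula, u = (-27 ± √105) / 6, so u ≈ -2.7922 or u ≈ -6.2078.
Neither value makes a denominator zero (u ≠ -5, u ≠ -3), so both are valid.

u = -6.2078 or u = -2.7922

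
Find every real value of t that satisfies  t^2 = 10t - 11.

Rearrange to standard form: t^2 - 10t + 11 = 0.
Discriminant: (-10)^2 - 4*1*11 = 56.
Quadratic formula: t = (10 +/- sqrt(56)) / 2.
So t = sqrt(14) + 5 ~= 8.7417 or t = 5 - sqrt(14) ~= 1.2583.

t = 1.2583 or t = 8.7417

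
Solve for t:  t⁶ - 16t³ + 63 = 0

Let u = t³. The equation becomes u² - 16u + 63 = 0.
Factor: (u - 7)(u - 9) = 0, so u = 7 or u = 9.
t³ = 7 gives t = ∛(7) ≈ 1.9129.
t³ = 9 gives t = ∛(9) ≈ 2.0801.

t = 1.9129 or t = 2.0801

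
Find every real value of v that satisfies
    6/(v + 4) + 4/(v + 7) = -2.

Multiply both sides by (v + 4)(v + 7):
6(v + 7) + 4(v + 4) = -2(v + 4)(v + 7).
Expand and collect terms: -2v² - 32v - 114 = 0.
By the quadratic formula, v = (32 ± √112) / -4, so v ≈ -10.6458 or v ≈ -5.3542.
Neither value makes a denominator zero (v ≠ -4, v ≠ -7), so both are valid.

v = -10.6458 or v = -5.3542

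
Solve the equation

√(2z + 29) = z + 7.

Square both sides: 2z + 29 = (z + 7)².
Expand and rearrange: z² + 12z + 20 = 0.
Solving gives z = -2 or z = -10.
Check each candidate in the original equation:
  z = -2: √(25) = 5, while z + 7 = 5 — valid.
  z = -10: √(9) = 3, while z + 7 = -3 — extraneous.

z = -2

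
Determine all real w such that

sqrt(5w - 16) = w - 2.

w = 4 or w = 5

Square both sides: 5w - 16 = (w - 2)^2.
Expand and rearrange: w^2 - 9w + 20 = 0.
Solving gives w = 5 or w = 4.
Check each candidate in the original equation:
  w = 5: sqrt(9) = 3, while w - 2 = 3 — valid.
  w = 4: sqrt(4) = 2, while w - 2 = 2 — valid.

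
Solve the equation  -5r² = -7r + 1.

Rearrange to standard form: -5r² + 7r - 1 = 0.
Discriminant: (7)² − 4·(-5)·(-1) = 29.
Quadratic formula: r = (-7 ± √29) / (-10).
So r = 7/10 - √(29)/10 ≈ 0.1615 or r = √(29)/10 + 7/10 ≈ 1.2385.

r = 0.1615 or r = 1.2385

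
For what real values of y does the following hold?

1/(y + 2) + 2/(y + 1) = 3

Multiply both sides by (y + 2)(y + 1):
(y + 1) + 2(y + 2) = 3(y + 2)(y + 1).
Expand and collect terms: 3y^2 + 6y + 1 = 0.
By the quadratic formula, y = (-6 +/- sqrt(24)) / 6, so y ~= -0.1835 or y ~= -1.8165.
Neither value makes a denominator zero (y != -2, y != -1), so both are valid.

y = -1.8165 or y = -0.1835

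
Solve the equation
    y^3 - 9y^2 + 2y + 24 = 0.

y = -1.4244 or y = 2 or y = 8.4244

Possible rational roots are divisors of 24. Testing y = 2 gives 0, so (y - 2) is a factor.
Divide: y^3 - 9y^2 + 2y + 24 = (y - 2)(y^2 - 7y - 12).
Apply the quadratic formula to y^2 - 7y - 12 = 0: y = (7 +/- sqrt(97))/2, i.e. y ~= 8.4244 or y ~= -1.4244.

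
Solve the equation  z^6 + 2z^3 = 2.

z = -1.398 or z = 0.9013

Let u = z^3. The equation becomes u^2 + 2u - 2 = 0.
By the quadratic formula, u = -1 + sqrt(3) or u = -sqrt(3) - 1.
z^3 = -1 + sqrt(3) gives z = (-1 + sqrt(3))^(1/3) ~= 0.9013.
z^3 = -sqrt(3) - 1 gives z = -(1 + sqrt(3))^(1/3) ~= -1.398.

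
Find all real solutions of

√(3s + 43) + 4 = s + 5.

Isolate the radical: √(3s + 43) = s + 1.
Square both sides: 3s + 43 = (s + 1)².
Expand and rearrange: s² - s - 42 = 0.
Solving gives s = 7 or s = -6.
Check each candidate in the original equation:
  s = 7: √(64) = 8, while s + 1 = 8 — valid.
  s = -6: √(25) = 5, while s + 1 = -5 — extraneous.

s = 7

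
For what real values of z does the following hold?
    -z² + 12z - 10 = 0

Discriminant: (12)² − 4·(-1)·(-10) = 104.
Quadratic formula: z = (-12 ± √104) / (-2).
So z = 6 - √(26) ≈ 0.901 or z = √(26) + 6 ≈ 11.099.

z = 0.901 or z = 11.099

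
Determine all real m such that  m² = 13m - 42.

m = 6 or m = 7

Bring every term to one side: m² - 13m + 42 = 0.
Factor: (m - 7)(m - 6) = 0.
So m = 7 or m = 6.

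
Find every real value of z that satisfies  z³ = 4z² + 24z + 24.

Rearrange: z³ - 4z² - 24z - 24 = 0.
Possible rational roots are divisors of -24. Testing z = -2 gives 0, so (z + 2) is a factor.
Divide: z³ - 4z² - 24z - 24 = (z + 2)(z² - 6z - 12).
Apply the quadratic formula to z² - 6z - 12 = 0: z = (6 ± √84)/2, i.e. z ≈ 7.5826 or z ≈ -1.5826.

z = -2 or z = -1.5826 or z = 7.5826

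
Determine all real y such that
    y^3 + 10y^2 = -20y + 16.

Rearrange: y^3 + 10y^2 + 20y - 16 = 0.
Possible rational roots are divisors of -16. Testing y = -4 gives 0, so (y + 4) is a factor.
Divide: y^3 + 10y^2 + 20y - 16 = (y + 4)(y^2 + 6y - 4).
Apply the quadratic formula to y^2 + 6y - 4 = 0: y = (-6 +/- sqrt(52))/2, i.e. y ~= 0.6056 or y ~= -6.6056.

y = -6.6056 or y = -4 or y = 0.6056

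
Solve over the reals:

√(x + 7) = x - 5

Square both sides: x + 7 = (x - 5)².
Expand and rearrange: x² - 11x + 18 = 0.
Solving gives x = 9 or x = 2.
Check each candidate in the original equation:
  x = 9: √(16) = 4, while x - 5 = 4 — valid.
  x = 2: √(9) = 3, while x - 5 = -3 — extraneous.

x = 9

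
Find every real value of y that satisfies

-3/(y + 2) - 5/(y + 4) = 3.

y = -6.1893 or y = -2.4774

Multiply both sides by (y + 2)(y + 4):
-3(y + 4) - 5(y + 2) = 3(y + 2)(y + 4).
Expand and collect terms: 3y² + 26y + 46 = 0.
By the quadratic formula, y = (-26 ± √124) / 6, so y ≈ -2.4774 or y ≈ -6.1893.
Neither value makes a denominator zero (y ≠ -2, y ≠ -4), so both are valid.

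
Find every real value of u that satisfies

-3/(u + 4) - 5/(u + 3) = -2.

Multiply both sides by (u + 4)(u + 3):
-3(u + 3) - 5(u + 4) = -2(u + 4)(u + 3).
Expand and collect terms: -2u² - 6u + 5 = 0.
By the quadratic formula, u = (6 ± √76) / -4, so u ≈ -3.6794 or u ≈ 0.6794.
Neither value makes a denominator zero (u ≠ -4, u ≠ -3), so both are valid.

u = -3.6794 or u = 0.6794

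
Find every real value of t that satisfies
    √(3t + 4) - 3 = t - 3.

t = 4

Isolate the radical: √(3t + 4) = t.
Square both sides: 3t + 4 = (t)².
Expand and rearrange: t² - 3t - 4 = 0.
Solving gives t = 4 or t = -1.
Check each candidate in the original equation:
  t = 4: √(16) = 4, while t = 4 — valid.
  t = -1: √(1) = 1, while t = -1 — extraneous.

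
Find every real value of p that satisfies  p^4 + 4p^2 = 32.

p = -2 or p = 2

Let u = p^2. The equation becomes u^2 + 4u - 32 = 0.
Factor: (u - 4)(u + 8) = 0, so u = 4 or u = -8.
p^2 = 4 gives p = +/-2.
p^2 = -8 < 0 has no real solution.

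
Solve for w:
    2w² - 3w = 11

Rearrange to standard form: 2w² - 3w - 11 = 0.
Discriminant: (-3)² − 4·2·(-11) = 97.
Quadratic formula: w = (3 ± √97) / 4.
So w = 3/4 + √(97)/4 ≈ 3.2122 or w = 3/4 - √(97)/4 ≈ -1.7122.

w = -1.7122 or w = 3.2122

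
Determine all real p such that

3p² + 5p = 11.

p = -2.9217 or p = 1.255

Rearrange to standard form: 3p² + 5p - 11 = 0.
Discriminant: (5)² − 4·3·(-11) = 157.
Quadratic formula: p = (-5 ± √157) / 6.
So p = -5/6 + √(157)/6 ≈ 1.255 or p = -√(157)/6 - 5/6 ≈ -2.9217.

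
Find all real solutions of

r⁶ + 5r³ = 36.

r = -2.0801 or r = 1.5874

Let u = r³. The equation becomes u² + 5u - 36 = 0.
Factor: (u - 4)(u + 9) = 0, so u = 4 or u = -9.
r³ = 4 gives r = ∛(4) ≈ 1.5874.
r³ = -9 gives r = -∛(9) ≈ -2.0801.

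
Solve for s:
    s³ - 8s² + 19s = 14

Rearrange: s³ - 8s² + 19s - 14 = 0.
Possible rational roots are divisors of -14. Testing s = 2 gives 0, so (s - 2) is a factor.
Divide: s³ - 8s² + 19s - 14 = (s - 2)(s² - 6s + 7).
Apply the quadratic formula to s² - 6s + 7 = 0: s = (6 ± √8)/2, i.e. s ≈ 4.4142 or s ≈ 1.5858.

s = 1.5858 or s = 2 or s = 4.4142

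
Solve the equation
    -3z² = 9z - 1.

z = -3.1073 or z = 0.1073

Rearrange to standard form: -3z² - 9z + 1 = 0.
Discriminant: (-9)² − 4·(-3)·1 = 93.
Quadratic formula: z = (9 ± √93) / (-6).
So z = -√(93)/6 - 3/2 ≈ -3.1073 or z = -3/2 + √(93)/6 ≈ 0.1073.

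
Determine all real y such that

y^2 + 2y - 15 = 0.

Factor: (y + 5)(y - 3) = 0.
So y = -5 or y = 3.

y = -5 or y = 3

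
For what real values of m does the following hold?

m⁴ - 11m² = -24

m = -2.8284 or m = -1.7321 or m = 1.7321 or m = 2.8284

Let u = m². The equation becomes u² - 11u + 24 = 0.
Factor: (u - 3)(u - 8) = 0, so u = 3 or u = 8.
m² = 3 gives m = ±√(3) ≈ ±1.7321.
m² = 8 gives m = ±2·√(2) ≈ ±2.8284.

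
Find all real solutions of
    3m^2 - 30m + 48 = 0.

Factor: 3(m - 8)(m - 2) = 0.
So m = 8 or m = 2.

m = 2 or m = 8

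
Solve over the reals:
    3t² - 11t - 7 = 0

t = -0.553 or t = 4.2196

Discriminant: (-11)² − 4·3·(-7) = 205.
Quadratic formula: t = (11 ± √205) / 6.
So t = 11/6 + √(205)/6 ≈ 4.2196 or t = 11/6 - √(205)/6 ≈ -0.553.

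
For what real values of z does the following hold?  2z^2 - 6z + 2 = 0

z = 0.382 or z = 2.618

Discriminant: (-6)^2 - 4*2*2 = 20.
Quadratic formula: z = (6 +/- sqrt(20)) / 4.
So z = sqrt(5)/2 + 3/2 ~= 2.618 or z = 3/2 - sqrt(5)/2 ~= 0.382.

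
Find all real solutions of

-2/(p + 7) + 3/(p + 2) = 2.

Multiply both sides by (p + 7)(p + 2):
-2(p + 2) + 3(p + 7) = 2(p + 7)(p + 2).
Expand and collect terms: 2p^2 + 17p + 11 = 0.
By the quadratic formula, p = (-17 +/- sqrt(201)) / 4, so p ~= -0.7056 or p ~= -7.7944.
Neither value makes a denominator zero (p != -7, p != -2), so both are valid.

p = -7.7944 or p = -0.7056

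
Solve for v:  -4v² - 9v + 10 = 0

v = -3.0655 or v = 0.8155

Discriminant: (-9)² − 4·(-4)·10 = 241.
Quadratic formula: v = (9 ± √241) / (-8).
So v = -√(241)/8 - 9/8 ≈ -3.0655 or v = -9/8 + √(241)/8 ≈ 0.8155.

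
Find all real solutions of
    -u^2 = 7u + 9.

u = -5.3028 or u = -1.6972

Rearrange to standard form: -u^2 - 7u - 9 = 0.
Discriminant: (-7)^2 - 4*(-1)*(-9) = 13.
Quadratic formula: u = (7 +/- sqrt(13)) / (-2).
So u = -7/2 - sqrt(13)/2 ~= -5.3028 or u = -7/2 + sqrt(13)/2 ~= -1.6972.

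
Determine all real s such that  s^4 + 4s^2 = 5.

s = -1 or s = 1

Let u = s^2. The equation becomes u^2 + 4u - 5 = 0.
Factor: (u + 5)(u - 1) = 0, so u = -5 or u = 1.
s^2 = -5 < 0 has no real solution.
s^2 = 1 gives s = +/-1.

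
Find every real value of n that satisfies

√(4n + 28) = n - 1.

Square both sides: 4n + 28 = (n - 1)².
Expand and rearrange: n² - 6n - 27 = 0.
Solving gives n = 9 or n = -3.
Check each candidate in the original equation:
  n = 9: √(64) = 8, while n - 1 = 8 — valid.
  n = -3: √(16) = 4, while n - 1 = -4 — extraneous.

n = 9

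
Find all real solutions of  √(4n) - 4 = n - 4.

Isolate the radical: √(4n) = n.
Square both sides: 4n = (n)².
Expand and rearrange: n² - 4n = 0.
Solving gives n = 4 or n = 0.
Check each candidate in the original equation:
  n = 4: √(16) = 4, while n = 4 — valid.
  n = 0: √(0) = 0, while n = 0 — valid.

n = 0 or n = 4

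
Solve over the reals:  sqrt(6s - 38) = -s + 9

Square both sides: 6s - 38 = (-s + 9)^2.
Expand and rearrange: s^2 - 24s + 119 = 0.
Solving gives s = 17 or s = 7.
Check each candidate in the original equation:
  s = 17: sqrt(64) = 8, while -s + 9 = -8 — extraneous.
  s = 7: sqrt(4) = 2, while -s + 9 = 2 — valid.

s = 7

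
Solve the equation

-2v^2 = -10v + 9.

Rearrange to standard form: -2v^2 + 10v - 9 = 0.
Discriminant: (10)^2 - 4*(-2)*(-9) = 28.
Quadratic formula: v = (-10 +/- sqrt(28)) / (-4).
So v = 5/2 - sqrt(7)/2 ~= 1.1771 or v = sqrt(7)/2 + 5/2 ~= 3.8229.

v = 1.1771 or v = 3.8229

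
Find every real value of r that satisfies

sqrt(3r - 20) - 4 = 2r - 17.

r = 6.75 or r = 7

Isolate the radical: sqrt(3r - 20) = 2r - 13.
Square both sides: 3r - 20 = (2r - 13)^2.
Expand and rearrange: 4r^2 - 55r + 189 = 0.
Solving gives r = 7 or r = 6.75.
Check each candidate in the original equation:
  r = 7: sqrt(1) = 1, while 2r - 13 = 1 — valid.
  r = 6.75: sqrt(0.25) = 0.5, while 2r - 13 = 0.5 — valid.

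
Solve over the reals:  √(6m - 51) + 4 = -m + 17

Isolate the radical: √(6m - 51) = -m + 13.
Square both sides: 6m - 51 = (-m + 13)².
Expand and rearrange: m² - 32m + 220 = 0.
Solving gives m = 22 or m = 10.
Check each candidate in the original equation:
  m = 22: √(81) = 9, while -m + 13 = -9 — extraneous.
  m = 10: √(9) = 3, while -m + 13 = 3 — valid.

m = 10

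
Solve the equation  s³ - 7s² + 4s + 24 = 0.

Possible rational roots are divisors of 24. Testing s = 3 gives 0, so (s - 3) is a factor.
Divide: s³ - 7s² + 4s + 24 = (s - 3)(s² - 4s - 8).
Apply the quadratic formula to s² - 4s - 8 = 0: s = (4 ± √48)/2, i.e. s ≈ 5.4641 or s ≈ -1.4641.

s = -1.4641 or s = 3 or s = 5.4641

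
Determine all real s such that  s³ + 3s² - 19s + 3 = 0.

s = -6.1623 or s = 0.1623 or s = 3

Possible rational roots are divisors of 3. Testing s = 3 gives 0, so (s - 3) is a factor.
Divide: s³ + 3s² - 19s + 3 = (s - 3)(s² + 6s - 1).
Apply the quadratic formula to s² + 6s - 1 = 0: s = (-6 ± √40)/2, i.e. s ≈ 0.1623 or s ≈ -6.1623.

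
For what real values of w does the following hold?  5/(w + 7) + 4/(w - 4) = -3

Multiply both sides by (w + 7)(w - 4):
5(w - 4) + 4(w + 7) = -3(w + 7)(w - 4).
Expand and collect terms: -3w² - 18w + 76 = 0.
By the quadratic formula, w = (18 ± √1236) / -6, so w ≈ -8.8595 or w ≈ 2.8595.
Neither value makes a denominator zero (w ≠ -7, w ≠ 4), so both are valid.

w = -8.8595 or w = 2.8595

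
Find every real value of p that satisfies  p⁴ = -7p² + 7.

p = -0.9421 or p = 0.9421

Let u = p². The equation becomes u² + 7u - 7 = 0.
By the quadratic formula, u = -7/2 + √(77)/2 or u = -√(77)/2 - 7/2.
p² = -7/2 + √(77)/2 gives p = ±√(-7/2 + √(77)/2) ≈ ±0.9421.
p² = -√(77)/2 - 7/2 < 0 has no real solution.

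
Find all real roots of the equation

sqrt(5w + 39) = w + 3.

w = 5

Square both sides: 5w + 39 = (w + 3)^2.
Expand and rearrange: w^2 + w - 30 = 0.
Solving gives w = 5 or w = -6.
Check each candidate in the original equation:
  w = 5: sqrt(64) = 8, while w + 3 = 8 — valid.
  w = -6: sqrt(9) = 3, while w + 3 = -3 — extraneous.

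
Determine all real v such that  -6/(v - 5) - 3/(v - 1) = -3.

Multiply both sides by (v - 5)(v - 1):
-6(v - 1) - 3(v - 5) = -3(v - 5)(v - 1).
Expand and collect terms: -3v² + 27v - 36 = 0.
By the quadratic formula, v = (-27 ± √297) / -6, so v ≈ 1.6277 or v ≈ 7.3723.
Neither value makes a denominator zero (v ≠ 5, v ≠ 1), so both are valid.

v = 1.6277 or v = 7.3723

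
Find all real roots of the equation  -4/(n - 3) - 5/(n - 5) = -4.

n = 3.5389 or n = 6.7111

Multiply both sides by (n - 3)(n - 5):
-4(n - 5) - 5(n - 3) = -4(n - 3)(n - 5).
Expand and collect terms: -4n^2 + 41n - 95 = 0.
By the quadratic formula, n = (-41 +/- sqrt(161)) / -8, so n ~= 3.5389 or n ~= 6.7111.
Neither value makes a denominator zero (n != 3, n != 5), so both are valid.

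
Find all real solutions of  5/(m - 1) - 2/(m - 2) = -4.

Multiply both sides by (m - 1)(m - 2):
5(m - 2) - 2(m - 1) = -4(m - 1)(m - 2).
Expand and collect terms: -4m² + 9m = 0.
Factor or apply the quadratic formula: m = 0 or m = 2.25.
Neither value makes a denominator zero (m ≠ 1, m ≠ 2), so both are valid.

m = 0 or m = 2.25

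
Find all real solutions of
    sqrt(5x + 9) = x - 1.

Square both sides: 5x + 9 = (x - 1)^2.
Expand and rearrange: x^2 - 7x - 8 = 0.
Solving gives x = 8 or x = -1.
Check each candidate in the original equation:
  x = 8: sqrt(49) = 7, while x - 1 = 7 — valid.
  x = -1: sqrt(4) = 2, while x - 1 = -2 — extraneous.

x = 8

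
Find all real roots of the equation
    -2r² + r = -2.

Rearrange to standard form: -2r² + r + 2 = 0.
Discriminant: (1)² − 4·(-2)·2 = 17.
Quadratic formula: r = (-1 ± √17) / (-4).
So r = 1/4 - √(17)/4 ≈ -0.7808 or r = 1/4 + √(17)/4 ≈ 1.2808.

r = -0.7808 or r = 1.2808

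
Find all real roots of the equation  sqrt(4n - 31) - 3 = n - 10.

n = 8 or n = 10

Isolate the radical: sqrt(4n - 31) = n - 7.
Square both sides: 4n - 31 = (n - 7)^2.
Expand and rearrange: n^2 - 18n + 80 = 0.
Solving gives n = 10 or n = 8.
Check each candidate in the original equation:
  n = 10: sqrt(9) = 3, while n - 7 = 3 — valid.
  n = 8: sqrt(1) = 1, while n - 7 = 1 — valid.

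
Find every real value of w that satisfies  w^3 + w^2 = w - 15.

w = -3

Rearrange: w^3 + w^2 - w + 15 = 0.
Possible rational roots are divisors of 15. Testing w = -3 gives 0, so (w + 3) is a factor.
Divide: w^3 + w^2 - w + 15 = (w + 3)(w^2 - 2w + 5).
The quadratic w^2 - 2w + 5 has discriminant -16 < 0, so no further real roots.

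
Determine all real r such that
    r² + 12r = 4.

Rearrange to standard form: r² + 12r - 4 = 0.
Discriminant: (12)² − 4·1·(-4) = 160.
Quadratic formula: r = (-12 ± √160) / 2.
So r = -6 + 2·√(10) ≈ 0.3246 or r = -2·√(10) - 6 ≈ -12.3246.

r = -12.3246 or r = 0.3246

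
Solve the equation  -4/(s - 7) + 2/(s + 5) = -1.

s = -6.544 or s = 10.544

Multiply both sides by (s - 7)(s + 5):
-4(s + 5) + 2(s - 7) = -(s - 7)(s + 5).
Expand and collect terms: -s^2 + 4s + 69 = 0.
By the quadratic formula, s = (-4 +/- sqrt(292)) / -2, so s ~= -6.544 or s ~= 10.544.
Neither value makes a denominator zero (s != 7, s != -5), so both are valid.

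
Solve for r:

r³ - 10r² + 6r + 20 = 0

Possible rational roots are divisors of 20. Testing r = 2 gives 0, so (r - 2) is a factor.
Divide: r³ - 10r² + 6r + 20 = (r - 2)(r² - 8r - 10).
Apply the quadratic formula to r² - 8r - 10 = 0: r = (8 ± √104)/2, i.e. r ≈ 9.099 or r ≈ -1.099.

r = -1.099 or r = 2 or r = 9.099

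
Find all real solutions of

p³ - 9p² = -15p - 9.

Rearrange: p³ - 9p² + 15p + 9 = 0.
Possible rational roots are divisors of 9. Testing p = 3 gives 0, so (p - 3) is a factor.
Divide: p³ - 9p² + 15p + 9 = (p - 3)(p² - 6p - 3).
Apply the quadratic formula to p² - 6p - 3 = 0: p = (6 ± √48)/2, i.e. p ≈ 6.4641 or p ≈ -0.4641.

p = -0.4641 or p = 3 or p = 6.4641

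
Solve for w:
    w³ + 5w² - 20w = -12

w = -7.772 or w = 0.772 or w = 2

Rearrange: w³ + 5w² - 20w + 12 = 0.
Possible rational roots are divisors of 12. Testing w = 2 gives 0, so (w - 2) is a factor.
Divide: w³ + 5w² - 20w + 12 = (w - 2)(w² + 7w - 6).
Apply the quadratic formula to w² + 7w - 6 = 0: w = (-7 ± √73)/2, i.e. w ≈ 0.772 or w ≈ -7.772.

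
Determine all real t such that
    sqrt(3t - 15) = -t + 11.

Square both sides: 3t - 15 = (-t + 11)^2.
Expand and rearrange: t^2 - 25t + 136 = 0.
Solving gives t = 17 or t = 8.
Check each candidate in the original equation:
  t = 17: sqrt(36) = 6, while -t + 11 = -6 — extraneous.
  t = 8: sqrt(9) = 3, while -t + 11 = 3 — valid.

t = 8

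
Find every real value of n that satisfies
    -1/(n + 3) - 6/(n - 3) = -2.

n = -2.673 or n = 6.173

Multiply both sides by (n + 3)(n - 3):
-(n - 3) - 6(n + 3) = -2(n + 3)(n - 3).
Expand and collect terms: -2n^2 + 7n + 33 = 0.
By the quadratic formula, n = (-7 +/- sqrt(313)) / -4, so n ~= -2.673 or n ~= 6.173.
Neither value makes a denominator zero (n != -3, n != 3), so both are valid.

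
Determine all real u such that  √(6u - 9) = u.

Square both sides: 6u - 9 = (u)².
Expand and rearrange: u² - 6u + 9 = 0.
This gives the repeated root u = 3.
Check in the original equation:
  u = 3: √(9) = 3, while u = 3 — valid.

u = 3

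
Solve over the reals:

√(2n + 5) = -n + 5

Square both sides: 2n + 5 = (-n + 5)².
Expand and rearrange: n² - 12n + 20 = 0.
Solving gives n = 10 or n = 2.
Check each candidate in the original equation:
  n = 10: √(25) = 5, while -n + 5 = -5 — extraneous.
  n = 2: √(9) = 3, while -n + 5 = 3 — valid.

n = 2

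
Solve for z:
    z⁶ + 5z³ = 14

z = -1.9129 or z = 1.2599

Let u = z³. The equation becomes u² + 5u - 14 = 0.
Factor: (u + 7)(u - 2) = 0, so u = -7 or u = 2.
z³ = -7 gives z = -∛(7) ≈ -1.9129.
z³ = 2 gives z = ∛(2) ≈ 1.2599.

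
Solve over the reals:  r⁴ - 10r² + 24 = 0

Let u = r². The equation becomes u² - 10u + 24 = 0.
Factor: (u - 6)(u - 4) = 0, so u = 6 or u = 4.
r² = 6 gives r = ±√(6) ≈ ±2.4495.
r² = 4 gives r = ±2.

r = -2.4495 or r = -2 or r = 2 or r = 2.4495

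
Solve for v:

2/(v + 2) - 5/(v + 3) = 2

v = -4.8508 or v = -1.6492

Multiply both sides by (v + 2)(v + 3):
2(v + 3) - 5(v + 2) = 2(v + 2)(v + 3).
Expand and collect terms: 2v² + 13v + 16 = 0.
By the quadratic formula, v = (-13 ± √41) / 4, so v ≈ -1.6492 or v ≈ -4.8508.
Neither value makes a denominator zero (v ≠ -2, v ≠ -3), so both are valid.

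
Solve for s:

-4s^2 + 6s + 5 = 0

Discriminant: (6)^2 - 4*(-4)*5 = 116.
Quadratic formula: s = (-6 +/- sqrt(116)) / (-8).
So s = 3/4 - sqrt(29)/4 ~= -0.5963 or s = 3/4 + sqrt(29)/4 ~= 2.0963.

s = -0.5963 or s = 2.0963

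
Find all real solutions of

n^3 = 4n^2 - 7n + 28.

Rearrange: n^3 - 4n^2 + 7n - 28 = 0.
Possible rational roots are divisors of -28. Testing n = 4 gives 0, so (n - 4) is a factor.
Divide: n^3 - 4n^2 + 7n - 28 = (n - 4)(n^2 + 7).
The quadratic n^2 + 7 has discriminant -28 < 0, so no further real roots.

n = 4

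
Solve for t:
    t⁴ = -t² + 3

Let u = t². The equation becomes u² + u - 3 = 0.
By the quadratic formula, u = -1/2 + √(13)/2 or u = -√(13)/2 - 1/2.
t² = -1/2 + √(13)/2 gives t = ±√(-1/2 + √(13)/2) ≈ ±1.1414.
t² = -√(13)/2 - 1/2 < 0 has no real solution.

t = -1.1414 or t = 1.1414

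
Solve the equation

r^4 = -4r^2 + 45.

r = -2.2361 or r = 2.2361

Let u = r^2. The equation becomes u^2 + 4u - 45 = 0.
Factor: (u - 5)(u + 9) = 0, so u = 5 or u = -9.
r^2 = 5 gives r = +/-sqrt(5) ~= +/-2.2361.
r^2 = -9 < 0 has no real solution.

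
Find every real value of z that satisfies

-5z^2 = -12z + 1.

Rearrange to standard form: -5z^2 + 12z - 1 = 0.
Discriminant: (12)^2 - 4*(-5)*(-1) = 124.
Quadratic formula: z = (-12 +/- sqrt(124)) / (-10).
So z = 6/5 - sqrt(31)/5 ~= 0.0864 or z = sqrt(31)/5 + 6/5 ~= 2.3136.

z = 0.0864 or z = 2.3136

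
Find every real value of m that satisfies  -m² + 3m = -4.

Bring every term to one side: -m² + 3m + 4 = 0.
Factor: -1(m - 4)(m + 1) = 0.
So m = 4 or m = -1.

m = -1 or m = 4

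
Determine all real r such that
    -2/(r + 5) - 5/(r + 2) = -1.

r = -4.3589 or r = 4.3589

Multiply both sides by (r + 5)(r + 2):
-2(r + 2) - 5(r + 5) = -(r + 5)(r + 2).
Expand and collect terms: -r² + 19 = 0.
By the quadratic formula, r = (0 ± √76) / -2, so r ≈ -4.3589 or r ≈ 4.3589.
Neither value makes a denominator zero (r ≠ -5, r ≠ -2), so both are valid.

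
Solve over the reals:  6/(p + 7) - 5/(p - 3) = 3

p = -4.4207 or p = 0.754

Multiply both sides by (p + 7)(p - 3):
6(p - 3) - 5(p + 7) = 3(p + 7)(p - 3).
Expand and collect terms: 3p^2 + 11p - 10 = 0.
By the quadratic formula, p = (-11 +/- sqrt(241)) / 6, so p ~= 0.754 or p ~= -4.4207.
Neither value makes a denominator zero (p != -7, p != 3), so both are valid.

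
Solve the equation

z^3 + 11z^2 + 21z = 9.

z = -8.3589 or z = -3 or z = 0.3589

Rearrange: z^3 + 11z^2 + 21z - 9 = 0.
Possible rational roots are divisors of -9. Testing z = -3 gives 0, so (z + 3) is a factor.
Divide: z^3 + 11z^2 + 21z - 9 = (z + 3)(z^2 + 8z - 3).
Apply the quadratic formula to z^2 + 8z - 3 = 0: z = (-8 +/- sqrt(76))/2, i.e. z ~= 0.3589 or z ~= -8.3589.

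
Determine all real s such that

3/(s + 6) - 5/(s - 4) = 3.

s = -4.7652 or s = 2.0985

Multiply both sides by (s + 6)(s - 4):
3(s - 4) - 5(s + 6) = 3(s + 6)(s - 4).
Expand and collect terms: 3s^2 + 8s - 30 = 0.
By the quadratic formula, s = (-8 +/- sqrt(424)) / 6, so s ~= 2.0985 or s ~= -4.7652.
Neither value makes a denominator zero (s != -6, s != 4), so both are valid.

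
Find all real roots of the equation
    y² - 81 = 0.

Factor: (y - 9)(y + 9) = 0.
So y = 9 or y = -9.

y = -9 or y = 9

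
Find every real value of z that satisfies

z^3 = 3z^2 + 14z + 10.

z = -1.7417 or z = -1 or z = 5.7417

Rearrange: z^3 - 3z^2 - 14z - 10 = 0.
Possible rational roots are divisors of -10. Testing z = -1 gives 0, so (z + 1) is a factor.
Divide: z^3 - 3z^2 - 14z - 10 = (z + 1)(z^2 - 4z - 10).
Apply the quadratic formula to z^2 - 4z - 10 = 0: z = (4 +/- sqrt(56))/2, i.e. z ~= 5.7417 or z ~= -1.7417.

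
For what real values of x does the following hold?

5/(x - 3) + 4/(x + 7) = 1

x = -4.5887 or x = 9.5887

Multiply both sides by (x - 3)(x + 7):
5(x + 7) + 4(x - 3) = (x - 3)(x + 7).
Expand and collect terms: x² - 5x - 44 = 0.
By the quadratic formula, x = (5 ± √201) / 2, so x ≈ 9.5887 or x ≈ -4.5887.
Neither value makes a denominator zero (x ≠ 3, x ≠ -7), so both are valid.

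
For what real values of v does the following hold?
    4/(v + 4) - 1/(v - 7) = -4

v = -4.9796 or v = 7.2296

Multiply both sides by (v + 4)(v - 7):
4(v - 7) - (v + 4) = -4(v + 4)(v - 7).
Expand and collect terms: -4v² + 9v + 144 = 0.
By the quadratic formula, v = (-9 ± √2385) / -8, so v ≈ -4.9796 or v ≈ 7.2296.
Neither value makes a denominator zero (v ≠ -4, v ≠ 7), so both are valid.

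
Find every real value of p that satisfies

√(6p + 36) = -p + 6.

p = 0

Square both sides: 6p + 36 = (-p + 6)².
Expand and rearrange: p² - 18p = 0.
Solving gives p = 18 or p = 0.
Check each candidate in the original equation:
  p = 18: √(144) = 12, while -p + 6 = -12 — extraneous.
  p = 0: √(36) = 6, while -p + 6 = 6 — valid.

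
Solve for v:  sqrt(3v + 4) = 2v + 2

Square both sides: 3v + 4 = (2v + 2)^2.
Expand and rearrange: 4v^2 + 5v = 0.
Solving gives v = 0 or v = -1.25.
Check each candidate in the original equation:
  v = 0: sqrt(4) = 2, while 2v + 2 = 2 — valid.
  v = -1.25: sqrt(0.25) = 0.5, while 2v + 2 = -0.5 — extraneous.

v = 0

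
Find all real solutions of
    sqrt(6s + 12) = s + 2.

s = -2 or s = 4

Square both sides: 6s + 12 = (s + 2)^2.
Expand and rearrange: s^2 - 2s - 8 = 0.
Solving gives s = 4 or s = -2.
Check each candidate in the original equation:
  s = 4: sqrt(36) = 6, while s + 2 = 6 — valid.
  s = -2: sqrt(0) = 0, while s + 2 = 0 — valid.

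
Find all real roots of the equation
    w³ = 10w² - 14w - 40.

w = -1.3589 or w = 4 or w = 7.3589

Rearrange: w³ - 10w² + 14w + 40 = 0.
Possible rational roots are divisors of 40. Testing w = 4 gives 0, so (w - 4) is a factor.
Divide: w³ - 10w² + 14w + 40 = (w - 4)(w² - 6w - 10).
Apply the quadratic formula to w² - 6w - 10 = 0: w = (6 ± √76)/2, i.e. w ≈ 7.3589 or w ≈ -1.3589.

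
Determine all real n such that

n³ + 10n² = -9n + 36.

Rearrange: n³ + 10n² + 9n - 36 = 0.
Possible rational roots are divisors of -36. Testing n = -3 gives 0, so (n + 3) is a factor.
Divide: n³ + 10n² + 9n - 36 = (n + 3)(n² + 7n - 12).
Apply the quadratic formula to n² + 7n - 12 = 0: n = (-7 ± √97)/2, i.e. n ≈ 1.4244 or n ≈ -8.4244.

n = -8.4244 or n = -3 or n = 1.4244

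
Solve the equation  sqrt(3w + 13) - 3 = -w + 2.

w = 1

Isolate the radical: sqrt(3w + 13) = -w + 5.
Square both sides: 3w + 13 = (-w + 5)^2.
Expand and rearrange: w^2 - 13w + 12 = 0.
Solving gives w = 12 or w = 1.
Check each candidate in the original equation:
  w = 12: sqrt(49) = 7, while -w + 5 = -7 — extraneous.
  w = 1: sqrt(16) = 4, while -w + 5 = 4 — valid.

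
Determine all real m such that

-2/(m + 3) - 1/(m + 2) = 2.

Multiply both sides by (m + 3)(m + 2):
-2(m + 2) - (m + 3) = 2(m + 3)(m + 2).
Expand and collect terms: 2m² + 13m + 19 = 0.
By the quadratic formula, m = (-13 ± √17) / 4, so m ≈ -2.2192 or m ≈ -4.2808.
Neither value makes a denominator zero (m ≠ -3, m ≠ -2), so both are valid.

m = -4.2808 or m = -2.2192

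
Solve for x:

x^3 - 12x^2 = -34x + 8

x = 0.2583 or x = 4 or x = 7.7417

Rearrange: x^3 - 12x^2 + 34x - 8 = 0.
Possible rational roots are divisors of -8. Testing x = 4 gives 0, so (x - 4) is a factor.
Divide: x^3 - 12x^2 + 34x - 8 = (x - 4)(x^2 - 8x + 2).
Apply the quadratic formula to x^2 - 8x + 2 = 0: x = (8 +/- sqrt(56))/2, i.e. x ~= 7.7417 or x ~= 0.2583.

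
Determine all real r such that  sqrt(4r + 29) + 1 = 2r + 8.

Isolate the radical: sqrt(4r + 29) = 2r + 7.
Square both sides: 4r + 29 = (2r + 7)^2.
Expand and rearrange: 4r^2 + 24r + 20 = 0.
Solving gives r = -1 or r = -5.
Check each candidate in the original equation:
  r = -1: sqrt(25) = 5, while 2r + 7 = 5 — valid.
  r = -5: sqrt(9) = 3, while 2r + 7 = -3 — extraneous.

r = -1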